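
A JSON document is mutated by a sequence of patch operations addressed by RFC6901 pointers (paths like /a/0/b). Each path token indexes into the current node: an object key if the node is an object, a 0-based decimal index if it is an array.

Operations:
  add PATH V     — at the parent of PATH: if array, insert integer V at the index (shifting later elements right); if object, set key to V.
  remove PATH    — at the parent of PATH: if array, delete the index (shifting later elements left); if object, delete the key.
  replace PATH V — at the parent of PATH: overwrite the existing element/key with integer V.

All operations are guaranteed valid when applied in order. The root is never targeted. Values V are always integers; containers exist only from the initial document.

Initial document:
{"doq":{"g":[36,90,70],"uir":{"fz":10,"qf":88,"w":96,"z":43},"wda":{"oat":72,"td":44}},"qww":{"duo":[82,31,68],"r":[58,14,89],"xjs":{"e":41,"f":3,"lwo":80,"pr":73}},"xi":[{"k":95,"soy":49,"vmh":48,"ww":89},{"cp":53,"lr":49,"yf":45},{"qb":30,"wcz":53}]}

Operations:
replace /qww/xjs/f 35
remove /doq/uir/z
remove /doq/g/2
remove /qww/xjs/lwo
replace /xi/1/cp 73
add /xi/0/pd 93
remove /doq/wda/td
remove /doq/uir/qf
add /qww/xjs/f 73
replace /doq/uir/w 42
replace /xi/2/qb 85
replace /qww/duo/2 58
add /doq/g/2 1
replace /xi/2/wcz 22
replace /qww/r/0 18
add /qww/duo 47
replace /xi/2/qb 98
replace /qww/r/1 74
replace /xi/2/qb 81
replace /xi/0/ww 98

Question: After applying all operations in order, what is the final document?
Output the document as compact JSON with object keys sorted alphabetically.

After op 1 (replace /qww/xjs/f 35): {"doq":{"g":[36,90,70],"uir":{"fz":10,"qf":88,"w":96,"z":43},"wda":{"oat":72,"td":44}},"qww":{"duo":[82,31,68],"r":[58,14,89],"xjs":{"e":41,"f":35,"lwo":80,"pr":73}},"xi":[{"k":95,"soy":49,"vmh":48,"ww":89},{"cp":53,"lr":49,"yf":45},{"qb":30,"wcz":53}]}
After op 2 (remove /doq/uir/z): {"doq":{"g":[36,90,70],"uir":{"fz":10,"qf":88,"w":96},"wda":{"oat":72,"td":44}},"qww":{"duo":[82,31,68],"r":[58,14,89],"xjs":{"e":41,"f":35,"lwo":80,"pr":73}},"xi":[{"k":95,"soy":49,"vmh":48,"ww":89},{"cp":53,"lr":49,"yf":45},{"qb":30,"wcz":53}]}
After op 3 (remove /doq/g/2): {"doq":{"g":[36,90],"uir":{"fz":10,"qf":88,"w":96},"wda":{"oat":72,"td":44}},"qww":{"duo":[82,31,68],"r":[58,14,89],"xjs":{"e":41,"f":35,"lwo":80,"pr":73}},"xi":[{"k":95,"soy":49,"vmh":48,"ww":89},{"cp":53,"lr":49,"yf":45},{"qb":30,"wcz":53}]}
After op 4 (remove /qww/xjs/lwo): {"doq":{"g":[36,90],"uir":{"fz":10,"qf":88,"w":96},"wda":{"oat":72,"td":44}},"qww":{"duo":[82,31,68],"r":[58,14,89],"xjs":{"e":41,"f":35,"pr":73}},"xi":[{"k":95,"soy":49,"vmh":48,"ww":89},{"cp":53,"lr":49,"yf":45},{"qb":30,"wcz":53}]}
After op 5 (replace /xi/1/cp 73): {"doq":{"g":[36,90],"uir":{"fz":10,"qf":88,"w":96},"wda":{"oat":72,"td":44}},"qww":{"duo":[82,31,68],"r":[58,14,89],"xjs":{"e":41,"f":35,"pr":73}},"xi":[{"k":95,"soy":49,"vmh":48,"ww":89},{"cp":73,"lr":49,"yf":45},{"qb":30,"wcz":53}]}
After op 6 (add /xi/0/pd 93): {"doq":{"g":[36,90],"uir":{"fz":10,"qf":88,"w":96},"wda":{"oat":72,"td":44}},"qww":{"duo":[82,31,68],"r":[58,14,89],"xjs":{"e":41,"f":35,"pr":73}},"xi":[{"k":95,"pd":93,"soy":49,"vmh":48,"ww":89},{"cp":73,"lr":49,"yf":45},{"qb":30,"wcz":53}]}
After op 7 (remove /doq/wda/td): {"doq":{"g":[36,90],"uir":{"fz":10,"qf":88,"w":96},"wda":{"oat":72}},"qww":{"duo":[82,31,68],"r":[58,14,89],"xjs":{"e":41,"f":35,"pr":73}},"xi":[{"k":95,"pd":93,"soy":49,"vmh":48,"ww":89},{"cp":73,"lr":49,"yf":45},{"qb":30,"wcz":53}]}
After op 8 (remove /doq/uir/qf): {"doq":{"g":[36,90],"uir":{"fz":10,"w":96},"wda":{"oat":72}},"qww":{"duo":[82,31,68],"r":[58,14,89],"xjs":{"e":41,"f":35,"pr":73}},"xi":[{"k":95,"pd":93,"soy":49,"vmh":48,"ww":89},{"cp":73,"lr":49,"yf":45},{"qb":30,"wcz":53}]}
After op 9 (add /qww/xjs/f 73): {"doq":{"g":[36,90],"uir":{"fz":10,"w":96},"wda":{"oat":72}},"qww":{"duo":[82,31,68],"r":[58,14,89],"xjs":{"e":41,"f":73,"pr":73}},"xi":[{"k":95,"pd":93,"soy":49,"vmh":48,"ww":89},{"cp":73,"lr":49,"yf":45},{"qb":30,"wcz":53}]}
After op 10 (replace /doq/uir/w 42): {"doq":{"g":[36,90],"uir":{"fz":10,"w":42},"wda":{"oat":72}},"qww":{"duo":[82,31,68],"r":[58,14,89],"xjs":{"e":41,"f":73,"pr":73}},"xi":[{"k":95,"pd":93,"soy":49,"vmh":48,"ww":89},{"cp":73,"lr":49,"yf":45},{"qb":30,"wcz":53}]}
After op 11 (replace /xi/2/qb 85): {"doq":{"g":[36,90],"uir":{"fz":10,"w":42},"wda":{"oat":72}},"qww":{"duo":[82,31,68],"r":[58,14,89],"xjs":{"e":41,"f":73,"pr":73}},"xi":[{"k":95,"pd":93,"soy":49,"vmh":48,"ww":89},{"cp":73,"lr":49,"yf":45},{"qb":85,"wcz":53}]}
After op 12 (replace /qww/duo/2 58): {"doq":{"g":[36,90],"uir":{"fz":10,"w":42},"wda":{"oat":72}},"qww":{"duo":[82,31,58],"r":[58,14,89],"xjs":{"e":41,"f":73,"pr":73}},"xi":[{"k":95,"pd":93,"soy":49,"vmh":48,"ww":89},{"cp":73,"lr":49,"yf":45},{"qb":85,"wcz":53}]}
After op 13 (add /doq/g/2 1): {"doq":{"g":[36,90,1],"uir":{"fz":10,"w":42},"wda":{"oat":72}},"qww":{"duo":[82,31,58],"r":[58,14,89],"xjs":{"e":41,"f":73,"pr":73}},"xi":[{"k":95,"pd":93,"soy":49,"vmh":48,"ww":89},{"cp":73,"lr":49,"yf":45},{"qb":85,"wcz":53}]}
After op 14 (replace /xi/2/wcz 22): {"doq":{"g":[36,90,1],"uir":{"fz":10,"w":42},"wda":{"oat":72}},"qww":{"duo":[82,31,58],"r":[58,14,89],"xjs":{"e":41,"f":73,"pr":73}},"xi":[{"k":95,"pd":93,"soy":49,"vmh":48,"ww":89},{"cp":73,"lr":49,"yf":45},{"qb":85,"wcz":22}]}
After op 15 (replace /qww/r/0 18): {"doq":{"g":[36,90,1],"uir":{"fz":10,"w":42},"wda":{"oat":72}},"qww":{"duo":[82,31,58],"r":[18,14,89],"xjs":{"e":41,"f":73,"pr":73}},"xi":[{"k":95,"pd":93,"soy":49,"vmh":48,"ww":89},{"cp":73,"lr":49,"yf":45},{"qb":85,"wcz":22}]}
After op 16 (add /qww/duo 47): {"doq":{"g":[36,90,1],"uir":{"fz":10,"w":42},"wda":{"oat":72}},"qww":{"duo":47,"r":[18,14,89],"xjs":{"e":41,"f":73,"pr":73}},"xi":[{"k":95,"pd":93,"soy":49,"vmh":48,"ww":89},{"cp":73,"lr":49,"yf":45},{"qb":85,"wcz":22}]}
After op 17 (replace /xi/2/qb 98): {"doq":{"g":[36,90,1],"uir":{"fz":10,"w":42},"wda":{"oat":72}},"qww":{"duo":47,"r":[18,14,89],"xjs":{"e":41,"f":73,"pr":73}},"xi":[{"k":95,"pd":93,"soy":49,"vmh":48,"ww":89},{"cp":73,"lr":49,"yf":45},{"qb":98,"wcz":22}]}
After op 18 (replace /qww/r/1 74): {"doq":{"g":[36,90,1],"uir":{"fz":10,"w":42},"wda":{"oat":72}},"qww":{"duo":47,"r":[18,74,89],"xjs":{"e":41,"f":73,"pr":73}},"xi":[{"k":95,"pd":93,"soy":49,"vmh":48,"ww":89},{"cp":73,"lr":49,"yf":45},{"qb":98,"wcz":22}]}
After op 19 (replace /xi/2/qb 81): {"doq":{"g":[36,90,1],"uir":{"fz":10,"w":42},"wda":{"oat":72}},"qww":{"duo":47,"r":[18,74,89],"xjs":{"e":41,"f":73,"pr":73}},"xi":[{"k":95,"pd":93,"soy":49,"vmh":48,"ww":89},{"cp":73,"lr":49,"yf":45},{"qb":81,"wcz":22}]}
After op 20 (replace /xi/0/ww 98): {"doq":{"g":[36,90,1],"uir":{"fz":10,"w":42},"wda":{"oat":72}},"qww":{"duo":47,"r":[18,74,89],"xjs":{"e":41,"f":73,"pr":73}},"xi":[{"k":95,"pd":93,"soy":49,"vmh":48,"ww":98},{"cp":73,"lr":49,"yf":45},{"qb":81,"wcz":22}]}

Answer: {"doq":{"g":[36,90,1],"uir":{"fz":10,"w":42},"wda":{"oat":72}},"qww":{"duo":47,"r":[18,74,89],"xjs":{"e":41,"f":73,"pr":73}},"xi":[{"k":95,"pd":93,"soy":49,"vmh":48,"ww":98},{"cp":73,"lr":49,"yf":45},{"qb":81,"wcz":22}]}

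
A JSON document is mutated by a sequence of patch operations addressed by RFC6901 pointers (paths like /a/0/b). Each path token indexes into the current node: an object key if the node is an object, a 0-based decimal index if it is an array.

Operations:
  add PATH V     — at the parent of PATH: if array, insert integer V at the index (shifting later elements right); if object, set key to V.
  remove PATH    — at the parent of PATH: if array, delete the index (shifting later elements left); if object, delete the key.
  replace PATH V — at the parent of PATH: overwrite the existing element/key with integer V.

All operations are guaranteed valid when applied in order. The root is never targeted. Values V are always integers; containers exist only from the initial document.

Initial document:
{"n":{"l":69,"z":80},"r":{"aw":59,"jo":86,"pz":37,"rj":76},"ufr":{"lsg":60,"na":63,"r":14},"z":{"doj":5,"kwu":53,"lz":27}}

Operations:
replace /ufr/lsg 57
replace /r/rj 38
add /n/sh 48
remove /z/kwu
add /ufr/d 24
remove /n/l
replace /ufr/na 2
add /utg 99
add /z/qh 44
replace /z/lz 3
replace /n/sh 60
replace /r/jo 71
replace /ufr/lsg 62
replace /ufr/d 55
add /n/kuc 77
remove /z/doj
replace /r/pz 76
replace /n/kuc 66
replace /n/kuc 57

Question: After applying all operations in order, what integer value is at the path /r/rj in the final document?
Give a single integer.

Answer: 38

Derivation:
After op 1 (replace /ufr/lsg 57): {"n":{"l":69,"z":80},"r":{"aw":59,"jo":86,"pz":37,"rj":76},"ufr":{"lsg":57,"na":63,"r":14},"z":{"doj":5,"kwu":53,"lz":27}}
After op 2 (replace /r/rj 38): {"n":{"l":69,"z":80},"r":{"aw":59,"jo":86,"pz":37,"rj":38},"ufr":{"lsg":57,"na":63,"r":14},"z":{"doj":5,"kwu":53,"lz":27}}
After op 3 (add /n/sh 48): {"n":{"l":69,"sh":48,"z":80},"r":{"aw":59,"jo":86,"pz":37,"rj":38},"ufr":{"lsg":57,"na":63,"r":14},"z":{"doj":5,"kwu":53,"lz":27}}
After op 4 (remove /z/kwu): {"n":{"l":69,"sh":48,"z":80},"r":{"aw":59,"jo":86,"pz":37,"rj":38},"ufr":{"lsg":57,"na":63,"r":14},"z":{"doj":5,"lz":27}}
After op 5 (add /ufr/d 24): {"n":{"l":69,"sh":48,"z":80},"r":{"aw":59,"jo":86,"pz":37,"rj":38},"ufr":{"d":24,"lsg":57,"na":63,"r":14},"z":{"doj":5,"lz":27}}
After op 6 (remove /n/l): {"n":{"sh":48,"z":80},"r":{"aw":59,"jo":86,"pz":37,"rj":38},"ufr":{"d":24,"lsg":57,"na":63,"r":14},"z":{"doj":5,"lz":27}}
After op 7 (replace /ufr/na 2): {"n":{"sh":48,"z":80},"r":{"aw":59,"jo":86,"pz":37,"rj":38},"ufr":{"d":24,"lsg":57,"na":2,"r":14},"z":{"doj":5,"lz":27}}
After op 8 (add /utg 99): {"n":{"sh":48,"z":80},"r":{"aw":59,"jo":86,"pz":37,"rj":38},"ufr":{"d":24,"lsg":57,"na":2,"r":14},"utg":99,"z":{"doj":5,"lz":27}}
After op 9 (add /z/qh 44): {"n":{"sh":48,"z":80},"r":{"aw":59,"jo":86,"pz":37,"rj":38},"ufr":{"d":24,"lsg":57,"na":2,"r":14},"utg":99,"z":{"doj":5,"lz":27,"qh":44}}
After op 10 (replace /z/lz 3): {"n":{"sh":48,"z":80},"r":{"aw":59,"jo":86,"pz":37,"rj":38},"ufr":{"d":24,"lsg":57,"na":2,"r":14},"utg":99,"z":{"doj":5,"lz":3,"qh":44}}
After op 11 (replace /n/sh 60): {"n":{"sh":60,"z":80},"r":{"aw":59,"jo":86,"pz":37,"rj":38},"ufr":{"d":24,"lsg":57,"na":2,"r":14},"utg":99,"z":{"doj":5,"lz":3,"qh":44}}
After op 12 (replace /r/jo 71): {"n":{"sh":60,"z":80},"r":{"aw":59,"jo":71,"pz":37,"rj":38},"ufr":{"d":24,"lsg":57,"na":2,"r":14},"utg":99,"z":{"doj":5,"lz":3,"qh":44}}
After op 13 (replace /ufr/lsg 62): {"n":{"sh":60,"z":80},"r":{"aw":59,"jo":71,"pz":37,"rj":38},"ufr":{"d":24,"lsg":62,"na":2,"r":14},"utg":99,"z":{"doj":5,"lz":3,"qh":44}}
After op 14 (replace /ufr/d 55): {"n":{"sh":60,"z":80},"r":{"aw":59,"jo":71,"pz":37,"rj":38},"ufr":{"d":55,"lsg":62,"na":2,"r":14},"utg":99,"z":{"doj":5,"lz":3,"qh":44}}
After op 15 (add /n/kuc 77): {"n":{"kuc":77,"sh":60,"z":80},"r":{"aw":59,"jo":71,"pz":37,"rj":38},"ufr":{"d":55,"lsg":62,"na":2,"r":14},"utg":99,"z":{"doj":5,"lz":3,"qh":44}}
After op 16 (remove /z/doj): {"n":{"kuc":77,"sh":60,"z":80},"r":{"aw":59,"jo":71,"pz":37,"rj":38},"ufr":{"d":55,"lsg":62,"na":2,"r":14},"utg":99,"z":{"lz":3,"qh":44}}
After op 17 (replace /r/pz 76): {"n":{"kuc":77,"sh":60,"z":80},"r":{"aw":59,"jo":71,"pz":76,"rj":38},"ufr":{"d":55,"lsg":62,"na":2,"r":14},"utg":99,"z":{"lz":3,"qh":44}}
After op 18 (replace /n/kuc 66): {"n":{"kuc":66,"sh":60,"z":80},"r":{"aw":59,"jo":71,"pz":76,"rj":38},"ufr":{"d":55,"lsg":62,"na":2,"r":14},"utg":99,"z":{"lz":3,"qh":44}}
After op 19 (replace /n/kuc 57): {"n":{"kuc":57,"sh":60,"z":80},"r":{"aw":59,"jo":71,"pz":76,"rj":38},"ufr":{"d":55,"lsg":62,"na":2,"r":14},"utg":99,"z":{"lz":3,"qh":44}}
Value at /r/rj: 38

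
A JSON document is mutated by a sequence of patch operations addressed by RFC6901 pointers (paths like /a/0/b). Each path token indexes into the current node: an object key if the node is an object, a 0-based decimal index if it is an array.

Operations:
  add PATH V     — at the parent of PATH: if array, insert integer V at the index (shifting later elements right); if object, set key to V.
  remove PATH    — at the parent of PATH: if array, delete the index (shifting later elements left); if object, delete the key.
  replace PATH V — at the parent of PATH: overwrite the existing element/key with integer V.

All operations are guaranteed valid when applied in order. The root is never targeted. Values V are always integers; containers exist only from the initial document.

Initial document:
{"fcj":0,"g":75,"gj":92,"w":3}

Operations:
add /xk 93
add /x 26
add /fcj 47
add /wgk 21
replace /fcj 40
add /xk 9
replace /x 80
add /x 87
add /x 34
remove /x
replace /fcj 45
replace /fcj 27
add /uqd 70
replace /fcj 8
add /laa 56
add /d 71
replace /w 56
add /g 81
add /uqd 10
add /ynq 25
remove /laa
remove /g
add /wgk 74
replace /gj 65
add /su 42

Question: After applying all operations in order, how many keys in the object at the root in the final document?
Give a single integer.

After op 1 (add /xk 93): {"fcj":0,"g":75,"gj":92,"w":3,"xk":93}
After op 2 (add /x 26): {"fcj":0,"g":75,"gj":92,"w":3,"x":26,"xk":93}
After op 3 (add /fcj 47): {"fcj":47,"g":75,"gj":92,"w":3,"x":26,"xk":93}
After op 4 (add /wgk 21): {"fcj":47,"g":75,"gj":92,"w":3,"wgk":21,"x":26,"xk":93}
After op 5 (replace /fcj 40): {"fcj":40,"g":75,"gj":92,"w":3,"wgk":21,"x":26,"xk":93}
After op 6 (add /xk 9): {"fcj":40,"g":75,"gj":92,"w":3,"wgk":21,"x":26,"xk":9}
After op 7 (replace /x 80): {"fcj":40,"g":75,"gj":92,"w":3,"wgk":21,"x":80,"xk":9}
After op 8 (add /x 87): {"fcj":40,"g":75,"gj":92,"w":3,"wgk":21,"x":87,"xk":9}
After op 9 (add /x 34): {"fcj":40,"g":75,"gj":92,"w":3,"wgk":21,"x":34,"xk":9}
After op 10 (remove /x): {"fcj":40,"g":75,"gj":92,"w":3,"wgk":21,"xk":9}
After op 11 (replace /fcj 45): {"fcj":45,"g":75,"gj":92,"w":3,"wgk":21,"xk":9}
After op 12 (replace /fcj 27): {"fcj":27,"g":75,"gj":92,"w":3,"wgk":21,"xk":9}
After op 13 (add /uqd 70): {"fcj":27,"g":75,"gj":92,"uqd":70,"w":3,"wgk":21,"xk":9}
After op 14 (replace /fcj 8): {"fcj":8,"g":75,"gj":92,"uqd":70,"w":3,"wgk":21,"xk":9}
After op 15 (add /laa 56): {"fcj":8,"g":75,"gj":92,"laa":56,"uqd":70,"w":3,"wgk":21,"xk":9}
After op 16 (add /d 71): {"d":71,"fcj":8,"g":75,"gj":92,"laa":56,"uqd":70,"w":3,"wgk":21,"xk":9}
After op 17 (replace /w 56): {"d":71,"fcj":8,"g":75,"gj":92,"laa":56,"uqd":70,"w":56,"wgk":21,"xk":9}
After op 18 (add /g 81): {"d":71,"fcj":8,"g":81,"gj":92,"laa":56,"uqd":70,"w":56,"wgk":21,"xk":9}
After op 19 (add /uqd 10): {"d":71,"fcj":8,"g":81,"gj":92,"laa":56,"uqd":10,"w":56,"wgk":21,"xk":9}
After op 20 (add /ynq 25): {"d":71,"fcj":8,"g":81,"gj":92,"laa":56,"uqd":10,"w":56,"wgk":21,"xk":9,"ynq":25}
After op 21 (remove /laa): {"d":71,"fcj":8,"g":81,"gj":92,"uqd":10,"w":56,"wgk":21,"xk":9,"ynq":25}
After op 22 (remove /g): {"d":71,"fcj":8,"gj":92,"uqd":10,"w":56,"wgk":21,"xk":9,"ynq":25}
After op 23 (add /wgk 74): {"d":71,"fcj":8,"gj":92,"uqd":10,"w":56,"wgk":74,"xk":9,"ynq":25}
After op 24 (replace /gj 65): {"d":71,"fcj":8,"gj":65,"uqd":10,"w":56,"wgk":74,"xk":9,"ynq":25}
After op 25 (add /su 42): {"d":71,"fcj":8,"gj":65,"su":42,"uqd":10,"w":56,"wgk":74,"xk":9,"ynq":25}
Size at the root: 9

Answer: 9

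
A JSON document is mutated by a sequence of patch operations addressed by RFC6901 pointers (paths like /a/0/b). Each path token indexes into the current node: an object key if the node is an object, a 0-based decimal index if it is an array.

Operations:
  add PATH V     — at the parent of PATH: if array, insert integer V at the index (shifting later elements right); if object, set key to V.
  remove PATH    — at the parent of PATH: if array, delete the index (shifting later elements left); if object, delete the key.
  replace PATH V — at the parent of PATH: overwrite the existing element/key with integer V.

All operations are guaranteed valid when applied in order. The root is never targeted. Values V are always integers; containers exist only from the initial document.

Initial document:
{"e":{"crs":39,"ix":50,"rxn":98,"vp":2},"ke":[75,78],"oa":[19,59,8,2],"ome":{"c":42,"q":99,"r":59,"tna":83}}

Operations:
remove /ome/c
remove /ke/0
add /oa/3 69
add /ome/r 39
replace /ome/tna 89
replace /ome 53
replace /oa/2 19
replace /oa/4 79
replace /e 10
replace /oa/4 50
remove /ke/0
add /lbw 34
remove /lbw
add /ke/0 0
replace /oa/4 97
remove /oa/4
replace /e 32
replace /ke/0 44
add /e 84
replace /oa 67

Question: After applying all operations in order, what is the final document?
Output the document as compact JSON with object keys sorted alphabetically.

After op 1 (remove /ome/c): {"e":{"crs":39,"ix":50,"rxn":98,"vp":2},"ke":[75,78],"oa":[19,59,8,2],"ome":{"q":99,"r":59,"tna":83}}
After op 2 (remove /ke/0): {"e":{"crs":39,"ix":50,"rxn":98,"vp":2},"ke":[78],"oa":[19,59,8,2],"ome":{"q":99,"r":59,"tna":83}}
After op 3 (add /oa/3 69): {"e":{"crs":39,"ix":50,"rxn":98,"vp":2},"ke":[78],"oa":[19,59,8,69,2],"ome":{"q":99,"r":59,"tna":83}}
After op 4 (add /ome/r 39): {"e":{"crs":39,"ix":50,"rxn":98,"vp":2},"ke":[78],"oa":[19,59,8,69,2],"ome":{"q":99,"r":39,"tna":83}}
After op 5 (replace /ome/tna 89): {"e":{"crs":39,"ix":50,"rxn":98,"vp":2},"ke":[78],"oa":[19,59,8,69,2],"ome":{"q":99,"r":39,"tna":89}}
After op 6 (replace /ome 53): {"e":{"crs":39,"ix":50,"rxn":98,"vp":2},"ke":[78],"oa":[19,59,8,69,2],"ome":53}
After op 7 (replace /oa/2 19): {"e":{"crs":39,"ix":50,"rxn":98,"vp":2},"ke":[78],"oa":[19,59,19,69,2],"ome":53}
After op 8 (replace /oa/4 79): {"e":{"crs":39,"ix":50,"rxn":98,"vp":2},"ke":[78],"oa":[19,59,19,69,79],"ome":53}
After op 9 (replace /e 10): {"e":10,"ke":[78],"oa":[19,59,19,69,79],"ome":53}
After op 10 (replace /oa/4 50): {"e":10,"ke":[78],"oa":[19,59,19,69,50],"ome":53}
After op 11 (remove /ke/0): {"e":10,"ke":[],"oa":[19,59,19,69,50],"ome":53}
After op 12 (add /lbw 34): {"e":10,"ke":[],"lbw":34,"oa":[19,59,19,69,50],"ome":53}
After op 13 (remove /lbw): {"e":10,"ke":[],"oa":[19,59,19,69,50],"ome":53}
After op 14 (add /ke/0 0): {"e":10,"ke":[0],"oa":[19,59,19,69,50],"ome":53}
After op 15 (replace /oa/4 97): {"e":10,"ke":[0],"oa":[19,59,19,69,97],"ome":53}
After op 16 (remove /oa/4): {"e":10,"ke":[0],"oa":[19,59,19,69],"ome":53}
After op 17 (replace /e 32): {"e":32,"ke":[0],"oa":[19,59,19,69],"ome":53}
After op 18 (replace /ke/0 44): {"e":32,"ke":[44],"oa":[19,59,19,69],"ome":53}
After op 19 (add /e 84): {"e":84,"ke":[44],"oa":[19,59,19,69],"ome":53}
After op 20 (replace /oa 67): {"e":84,"ke":[44],"oa":67,"ome":53}

Answer: {"e":84,"ke":[44],"oa":67,"ome":53}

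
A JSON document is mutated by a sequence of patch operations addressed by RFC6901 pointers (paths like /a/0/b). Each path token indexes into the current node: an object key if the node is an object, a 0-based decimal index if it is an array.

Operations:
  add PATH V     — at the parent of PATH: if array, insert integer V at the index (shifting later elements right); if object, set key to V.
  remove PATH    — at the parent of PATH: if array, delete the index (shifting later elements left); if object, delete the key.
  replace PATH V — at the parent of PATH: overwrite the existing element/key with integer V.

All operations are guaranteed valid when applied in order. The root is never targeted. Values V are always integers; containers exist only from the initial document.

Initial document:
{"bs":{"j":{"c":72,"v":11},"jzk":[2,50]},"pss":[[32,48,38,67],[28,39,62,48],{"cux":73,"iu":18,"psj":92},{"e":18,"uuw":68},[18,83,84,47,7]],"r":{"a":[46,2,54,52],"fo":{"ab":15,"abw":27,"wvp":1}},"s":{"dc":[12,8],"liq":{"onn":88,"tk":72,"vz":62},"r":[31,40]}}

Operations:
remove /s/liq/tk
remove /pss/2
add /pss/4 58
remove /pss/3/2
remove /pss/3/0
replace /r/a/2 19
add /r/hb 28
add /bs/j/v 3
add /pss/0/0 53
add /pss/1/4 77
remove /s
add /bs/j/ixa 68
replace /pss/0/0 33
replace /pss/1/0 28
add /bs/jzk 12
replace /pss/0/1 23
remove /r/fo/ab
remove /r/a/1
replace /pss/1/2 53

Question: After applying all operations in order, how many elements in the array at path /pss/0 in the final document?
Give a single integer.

Answer: 5

Derivation:
After op 1 (remove /s/liq/tk): {"bs":{"j":{"c":72,"v":11},"jzk":[2,50]},"pss":[[32,48,38,67],[28,39,62,48],{"cux":73,"iu":18,"psj":92},{"e":18,"uuw":68},[18,83,84,47,7]],"r":{"a":[46,2,54,52],"fo":{"ab":15,"abw":27,"wvp":1}},"s":{"dc":[12,8],"liq":{"onn":88,"vz":62},"r":[31,40]}}
After op 2 (remove /pss/2): {"bs":{"j":{"c":72,"v":11},"jzk":[2,50]},"pss":[[32,48,38,67],[28,39,62,48],{"e":18,"uuw":68},[18,83,84,47,7]],"r":{"a":[46,2,54,52],"fo":{"ab":15,"abw":27,"wvp":1}},"s":{"dc":[12,8],"liq":{"onn":88,"vz":62},"r":[31,40]}}
After op 3 (add /pss/4 58): {"bs":{"j":{"c":72,"v":11},"jzk":[2,50]},"pss":[[32,48,38,67],[28,39,62,48],{"e":18,"uuw":68},[18,83,84,47,7],58],"r":{"a":[46,2,54,52],"fo":{"ab":15,"abw":27,"wvp":1}},"s":{"dc":[12,8],"liq":{"onn":88,"vz":62},"r":[31,40]}}
After op 4 (remove /pss/3/2): {"bs":{"j":{"c":72,"v":11},"jzk":[2,50]},"pss":[[32,48,38,67],[28,39,62,48],{"e":18,"uuw":68},[18,83,47,7],58],"r":{"a":[46,2,54,52],"fo":{"ab":15,"abw":27,"wvp":1}},"s":{"dc":[12,8],"liq":{"onn":88,"vz":62},"r":[31,40]}}
After op 5 (remove /pss/3/0): {"bs":{"j":{"c":72,"v":11},"jzk":[2,50]},"pss":[[32,48,38,67],[28,39,62,48],{"e":18,"uuw":68},[83,47,7],58],"r":{"a":[46,2,54,52],"fo":{"ab":15,"abw":27,"wvp":1}},"s":{"dc":[12,8],"liq":{"onn":88,"vz":62},"r":[31,40]}}
After op 6 (replace /r/a/2 19): {"bs":{"j":{"c":72,"v":11},"jzk":[2,50]},"pss":[[32,48,38,67],[28,39,62,48],{"e":18,"uuw":68},[83,47,7],58],"r":{"a":[46,2,19,52],"fo":{"ab":15,"abw":27,"wvp":1}},"s":{"dc":[12,8],"liq":{"onn":88,"vz":62},"r":[31,40]}}
After op 7 (add /r/hb 28): {"bs":{"j":{"c":72,"v":11},"jzk":[2,50]},"pss":[[32,48,38,67],[28,39,62,48],{"e":18,"uuw":68},[83,47,7],58],"r":{"a":[46,2,19,52],"fo":{"ab":15,"abw":27,"wvp":1},"hb":28},"s":{"dc":[12,8],"liq":{"onn":88,"vz":62},"r":[31,40]}}
After op 8 (add /bs/j/v 3): {"bs":{"j":{"c":72,"v":3},"jzk":[2,50]},"pss":[[32,48,38,67],[28,39,62,48],{"e":18,"uuw":68},[83,47,7],58],"r":{"a":[46,2,19,52],"fo":{"ab":15,"abw":27,"wvp":1},"hb":28},"s":{"dc":[12,8],"liq":{"onn":88,"vz":62},"r":[31,40]}}
After op 9 (add /pss/0/0 53): {"bs":{"j":{"c":72,"v":3},"jzk":[2,50]},"pss":[[53,32,48,38,67],[28,39,62,48],{"e":18,"uuw":68},[83,47,7],58],"r":{"a":[46,2,19,52],"fo":{"ab":15,"abw":27,"wvp":1},"hb":28},"s":{"dc":[12,8],"liq":{"onn":88,"vz":62},"r":[31,40]}}
After op 10 (add /pss/1/4 77): {"bs":{"j":{"c":72,"v":3},"jzk":[2,50]},"pss":[[53,32,48,38,67],[28,39,62,48,77],{"e":18,"uuw":68},[83,47,7],58],"r":{"a":[46,2,19,52],"fo":{"ab":15,"abw":27,"wvp":1},"hb":28},"s":{"dc":[12,8],"liq":{"onn":88,"vz":62},"r":[31,40]}}
After op 11 (remove /s): {"bs":{"j":{"c":72,"v":3},"jzk":[2,50]},"pss":[[53,32,48,38,67],[28,39,62,48,77],{"e":18,"uuw":68},[83,47,7],58],"r":{"a":[46,2,19,52],"fo":{"ab":15,"abw":27,"wvp":1},"hb":28}}
After op 12 (add /bs/j/ixa 68): {"bs":{"j":{"c":72,"ixa":68,"v":3},"jzk":[2,50]},"pss":[[53,32,48,38,67],[28,39,62,48,77],{"e":18,"uuw":68},[83,47,7],58],"r":{"a":[46,2,19,52],"fo":{"ab":15,"abw":27,"wvp":1},"hb":28}}
After op 13 (replace /pss/0/0 33): {"bs":{"j":{"c":72,"ixa":68,"v":3},"jzk":[2,50]},"pss":[[33,32,48,38,67],[28,39,62,48,77],{"e":18,"uuw":68},[83,47,7],58],"r":{"a":[46,2,19,52],"fo":{"ab":15,"abw":27,"wvp":1},"hb":28}}
After op 14 (replace /pss/1/0 28): {"bs":{"j":{"c":72,"ixa":68,"v":3},"jzk":[2,50]},"pss":[[33,32,48,38,67],[28,39,62,48,77],{"e":18,"uuw":68},[83,47,7],58],"r":{"a":[46,2,19,52],"fo":{"ab":15,"abw":27,"wvp":1},"hb":28}}
After op 15 (add /bs/jzk 12): {"bs":{"j":{"c":72,"ixa":68,"v":3},"jzk":12},"pss":[[33,32,48,38,67],[28,39,62,48,77],{"e":18,"uuw":68},[83,47,7],58],"r":{"a":[46,2,19,52],"fo":{"ab":15,"abw":27,"wvp":1},"hb":28}}
After op 16 (replace /pss/0/1 23): {"bs":{"j":{"c":72,"ixa":68,"v":3},"jzk":12},"pss":[[33,23,48,38,67],[28,39,62,48,77],{"e":18,"uuw":68},[83,47,7],58],"r":{"a":[46,2,19,52],"fo":{"ab":15,"abw":27,"wvp":1},"hb":28}}
After op 17 (remove /r/fo/ab): {"bs":{"j":{"c":72,"ixa":68,"v":3},"jzk":12},"pss":[[33,23,48,38,67],[28,39,62,48,77],{"e":18,"uuw":68},[83,47,7],58],"r":{"a":[46,2,19,52],"fo":{"abw":27,"wvp":1},"hb":28}}
After op 18 (remove /r/a/1): {"bs":{"j":{"c":72,"ixa":68,"v":3},"jzk":12},"pss":[[33,23,48,38,67],[28,39,62,48,77],{"e":18,"uuw":68},[83,47,7],58],"r":{"a":[46,19,52],"fo":{"abw":27,"wvp":1},"hb":28}}
After op 19 (replace /pss/1/2 53): {"bs":{"j":{"c":72,"ixa":68,"v":3},"jzk":12},"pss":[[33,23,48,38,67],[28,39,53,48,77],{"e":18,"uuw":68},[83,47,7],58],"r":{"a":[46,19,52],"fo":{"abw":27,"wvp":1},"hb":28}}
Size at path /pss/0: 5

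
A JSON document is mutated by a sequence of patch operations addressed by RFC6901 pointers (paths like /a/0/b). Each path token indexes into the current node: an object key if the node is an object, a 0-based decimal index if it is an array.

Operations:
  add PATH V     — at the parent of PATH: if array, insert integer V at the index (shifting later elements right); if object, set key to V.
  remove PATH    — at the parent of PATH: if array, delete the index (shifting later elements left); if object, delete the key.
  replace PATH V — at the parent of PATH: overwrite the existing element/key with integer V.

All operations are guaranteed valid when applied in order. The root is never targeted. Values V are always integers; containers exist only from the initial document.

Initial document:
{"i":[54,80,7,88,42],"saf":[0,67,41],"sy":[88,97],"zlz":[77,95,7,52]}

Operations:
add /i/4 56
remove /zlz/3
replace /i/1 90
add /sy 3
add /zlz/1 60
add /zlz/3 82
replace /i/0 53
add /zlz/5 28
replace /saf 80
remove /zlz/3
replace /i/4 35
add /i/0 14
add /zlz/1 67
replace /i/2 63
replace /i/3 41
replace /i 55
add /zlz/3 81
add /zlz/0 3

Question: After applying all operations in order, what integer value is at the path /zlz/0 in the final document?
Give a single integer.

Answer: 3

Derivation:
After op 1 (add /i/4 56): {"i":[54,80,7,88,56,42],"saf":[0,67,41],"sy":[88,97],"zlz":[77,95,7,52]}
After op 2 (remove /zlz/3): {"i":[54,80,7,88,56,42],"saf":[0,67,41],"sy":[88,97],"zlz":[77,95,7]}
After op 3 (replace /i/1 90): {"i":[54,90,7,88,56,42],"saf":[0,67,41],"sy":[88,97],"zlz":[77,95,7]}
After op 4 (add /sy 3): {"i":[54,90,7,88,56,42],"saf":[0,67,41],"sy":3,"zlz":[77,95,7]}
After op 5 (add /zlz/1 60): {"i":[54,90,7,88,56,42],"saf":[0,67,41],"sy":3,"zlz":[77,60,95,7]}
After op 6 (add /zlz/3 82): {"i":[54,90,7,88,56,42],"saf":[0,67,41],"sy":3,"zlz":[77,60,95,82,7]}
After op 7 (replace /i/0 53): {"i":[53,90,7,88,56,42],"saf":[0,67,41],"sy":3,"zlz":[77,60,95,82,7]}
After op 8 (add /zlz/5 28): {"i":[53,90,7,88,56,42],"saf":[0,67,41],"sy":3,"zlz":[77,60,95,82,7,28]}
After op 9 (replace /saf 80): {"i":[53,90,7,88,56,42],"saf":80,"sy":3,"zlz":[77,60,95,82,7,28]}
After op 10 (remove /zlz/3): {"i":[53,90,7,88,56,42],"saf":80,"sy":3,"zlz":[77,60,95,7,28]}
After op 11 (replace /i/4 35): {"i":[53,90,7,88,35,42],"saf":80,"sy":3,"zlz":[77,60,95,7,28]}
After op 12 (add /i/0 14): {"i":[14,53,90,7,88,35,42],"saf":80,"sy":3,"zlz":[77,60,95,7,28]}
After op 13 (add /zlz/1 67): {"i":[14,53,90,7,88,35,42],"saf":80,"sy":3,"zlz":[77,67,60,95,7,28]}
After op 14 (replace /i/2 63): {"i":[14,53,63,7,88,35,42],"saf":80,"sy":3,"zlz":[77,67,60,95,7,28]}
After op 15 (replace /i/3 41): {"i":[14,53,63,41,88,35,42],"saf":80,"sy":3,"zlz":[77,67,60,95,7,28]}
After op 16 (replace /i 55): {"i":55,"saf":80,"sy":3,"zlz":[77,67,60,95,7,28]}
After op 17 (add /zlz/3 81): {"i":55,"saf":80,"sy":3,"zlz":[77,67,60,81,95,7,28]}
After op 18 (add /zlz/0 3): {"i":55,"saf":80,"sy":3,"zlz":[3,77,67,60,81,95,7,28]}
Value at /zlz/0: 3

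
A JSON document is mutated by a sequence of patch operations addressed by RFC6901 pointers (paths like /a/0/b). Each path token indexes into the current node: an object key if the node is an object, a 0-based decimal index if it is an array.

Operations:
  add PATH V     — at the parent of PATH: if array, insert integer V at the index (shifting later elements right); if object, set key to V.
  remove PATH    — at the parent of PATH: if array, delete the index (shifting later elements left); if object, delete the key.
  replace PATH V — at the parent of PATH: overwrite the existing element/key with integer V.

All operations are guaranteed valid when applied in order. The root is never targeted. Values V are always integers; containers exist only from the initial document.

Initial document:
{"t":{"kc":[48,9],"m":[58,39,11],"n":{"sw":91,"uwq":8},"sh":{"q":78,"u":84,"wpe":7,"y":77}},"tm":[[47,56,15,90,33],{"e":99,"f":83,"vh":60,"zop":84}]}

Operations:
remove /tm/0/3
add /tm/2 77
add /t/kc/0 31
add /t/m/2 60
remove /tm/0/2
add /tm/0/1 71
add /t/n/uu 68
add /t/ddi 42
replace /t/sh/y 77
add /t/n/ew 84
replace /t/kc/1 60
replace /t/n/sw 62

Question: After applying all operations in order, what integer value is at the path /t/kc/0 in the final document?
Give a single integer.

After op 1 (remove /tm/0/3): {"t":{"kc":[48,9],"m":[58,39,11],"n":{"sw":91,"uwq":8},"sh":{"q":78,"u":84,"wpe":7,"y":77}},"tm":[[47,56,15,33],{"e":99,"f":83,"vh":60,"zop":84}]}
After op 2 (add /tm/2 77): {"t":{"kc":[48,9],"m":[58,39,11],"n":{"sw":91,"uwq":8},"sh":{"q":78,"u":84,"wpe":7,"y":77}},"tm":[[47,56,15,33],{"e":99,"f":83,"vh":60,"zop":84},77]}
After op 3 (add /t/kc/0 31): {"t":{"kc":[31,48,9],"m":[58,39,11],"n":{"sw":91,"uwq":8},"sh":{"q":78,"u":84,"wpe":7,"y":77}},"tm":[[47,56,15,33],{"e":99,"f":83,"vh":60,"zop":84},77]}
After op 4 (add /t/m/2 60): {"t":{"kc":[31,48,9],"m":[58,39,60,11],"n":{"sw":91,"uwq":8},"sh":{"q":78,"u":84,"wpe":7,"y":77}},"tm":[[47,56,15,33],{"e":99,"f":83,"vh":60,"zop":84},77]}
After op 5 (remove /tm/0/2): {"t":{"kc":[31,48,9],"m":[58,39,60,11],"n":{"sw":91,"uwq":8},"sh":{"q":78,"u":84,"wpe":7,"y":77}},"tm":[[47,56,33],{"e":99,"f":83,"vh":60,"zop":84},77]}
After op 6 (add /tm/0/1 71): {"t":{"kc":[31,48,9],"m":[58,39,60,11],"n":{"sw":91,"uwq":8},"sh":{"q":78,"u":84,"wpe":7,"y":77}},"tm":[[47,71,56,33],{"e":99,"f":83,"vh":60,"zop":84},77]}
After op 7 (add /t/n/uu 68): {"t":{"kc":[31,48,9],"m":[58,39,60,11],"n":{"sw":91,"uu":68,"uwq":8},"sh":{"q":78,"u":84,"wpe":7,"y":77}},"tm":[[47,71,56,33],{"e":99,"f":83,"vh":60,"zop":84},77]}
After op 8 (add /t/ddi 42): {"t":{"ddi":42,"kc":[31,48,9],"m":[58,39,60,11],"n":{"sw":91,"uu":68,"uwq":8},"sh":{"q":78,"u":84,"wpe":7,"y":77}},"tm":[[47,71,56,33],{"e":99,"f":83,"vh":60,"zop":84},77]}
After op 9 (replace /t/sh/y 77): {"t":{"ddi":42,"kc":[31,48,9],"m":[58,39,60,11],"n":{"sw":91,"uu":68,"uwq":8},"sh":{"q":78,"u":84,"wpe":7,"y":77}},"tm":[[47,71,56,33],{"e":99,"f":83,"vh":60,"zop":84},77]}
After op 10 (add /t/n/ew 84): {"t":{"ddi":42,"kc":[31,48,9],"m":[58,39,60,11],"n":{"ew":84,"sw":91,"uu":68,"uwq":8},"sh":{"q":78,"u":84,"wpe":7,"y":77}},"tm":[[47,71,56,33],{"e":99,"f":83,"vh":60,"zop":84},77]}
After op 11 (replace /t/kc/1 60): {"t":{"ddi":42,"kc":[31,60,9],"m":[58,39,60,11],"n":{"ew":84,"sw":91,"uu":68,"uwq":8},"sh":{"q":78,"u":84,"wpe":7,"y":77}},"tm":[[47,71,56,33],{"e":99,"f":83,"vh":60,"zop":84},77]}
After op 12 (replace /t/n/sw 62): {"t":{"ddi":42,"kc":[31,60,9],"m":[58,39,60,11],"n":{"ew":84,"sw":62,"uu":68,"uwq":8},"sh":{"q":78,"u":84,"wpe":7,"y":77}},"tm":[[47,71,56,33],{"e":99,"f":83,"vh":60,"zop":84},77]}
Value at /t/kc/0: 31

Answer: 31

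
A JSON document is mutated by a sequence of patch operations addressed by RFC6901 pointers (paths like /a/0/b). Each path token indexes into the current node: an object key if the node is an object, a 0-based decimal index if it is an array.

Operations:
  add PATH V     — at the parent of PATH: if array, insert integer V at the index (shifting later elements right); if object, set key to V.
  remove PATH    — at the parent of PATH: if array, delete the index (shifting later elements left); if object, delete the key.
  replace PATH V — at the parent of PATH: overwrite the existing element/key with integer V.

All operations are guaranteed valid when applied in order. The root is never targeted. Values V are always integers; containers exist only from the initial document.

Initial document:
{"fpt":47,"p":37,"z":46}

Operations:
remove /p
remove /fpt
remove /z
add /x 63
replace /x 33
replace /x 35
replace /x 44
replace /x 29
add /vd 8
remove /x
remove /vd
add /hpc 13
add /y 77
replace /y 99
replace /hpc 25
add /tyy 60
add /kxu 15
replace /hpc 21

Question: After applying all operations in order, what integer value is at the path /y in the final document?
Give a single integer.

After op 1 (remove /p): {"fpt":47,"z":46}
After op 2 (remove /fpt): {"z":46}
After op 3 (remove /z): {}
After op 4 (add /x 63): {"x":63}
After op 5 (replace /x 33): {"x":33}
After op 6 (replace /x 35): {"x":35}
After op 7 (replace /x 44): {"x":44}
After op 8 (replace /x 29): {"x":29}
After op 9 (add /vd 8): {"vd":8,"x":29}
After op 10 (remove /x): {"vd":8}
After op 11 (remove /vd): {}
After op 12 (add /hpc 13): {"hpc":13}
After op 13 (add /y 77): {"hpc":13,"y":77}
After op 14 (replace /y 99): {"hpc":13,"y":99}
After op 15 (replace /hpc 25): {"hpc":25,"y":99}
After op 16 (add /tyy 60): {"hpc":25,"tyy":60,"y":99}
After op 17 (add /kxu 15): {"hpc":25,"kxu":15,"tyy":60,"y":99}
After op 18 (replace /hpc 21): {"hpc":21,"kxu":15,"tyy":60,"y":99}
Value at /y: 99

Answer: 99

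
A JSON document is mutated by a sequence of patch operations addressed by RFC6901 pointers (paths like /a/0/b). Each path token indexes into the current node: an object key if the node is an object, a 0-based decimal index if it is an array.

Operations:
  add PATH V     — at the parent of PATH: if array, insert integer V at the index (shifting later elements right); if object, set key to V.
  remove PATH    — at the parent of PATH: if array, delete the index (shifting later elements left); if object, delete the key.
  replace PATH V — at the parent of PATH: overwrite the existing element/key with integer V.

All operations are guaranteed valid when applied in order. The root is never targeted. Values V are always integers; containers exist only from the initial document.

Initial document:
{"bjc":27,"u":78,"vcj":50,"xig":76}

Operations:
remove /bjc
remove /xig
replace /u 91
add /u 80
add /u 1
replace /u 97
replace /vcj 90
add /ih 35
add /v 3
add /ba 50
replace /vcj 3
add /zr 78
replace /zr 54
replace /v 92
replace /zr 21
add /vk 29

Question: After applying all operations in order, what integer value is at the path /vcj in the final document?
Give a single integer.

After op 1 (remove /bjc): {"u":78,"vcj":50,"xig":76}
After op 2 (remove /xig): {"u":78,"vcj":50}
After op 3 (replace /u 91): {"u":91,"vcj":50}
After op 4 (add /u 80): {"u":80,"vcj":50}
After op 5 (add /u 1): {"u":1,"vcj":50}
After op 6 (replace /u 97): {"u":97,"vcj":50}
After op 7 (replace /vcj 90): {"u":97,"vcj":90}
After op 8 (add /ih 35): {"ih":35,"u":97,"vcj":90}
After op 9 (add /v 3): {"ih":35,"u":97,"v":3,"vcj":90}
After op 10 (add /ba 50): {"ba":50,"ih":35,"u":97,"v":3,"vcj":90}
After op 11 (replace /vcj 3): {"ba":50,"ih":35,"u":97,"v":3,"vcj":3}
After op 12 (add /zr 78): {"ba":50,"ih":35,"u":97,"v":3,"vcj":3,"zr":78}
After op 13 (replace /zr 54): {"ba":50,"ih":35,"u":97,"v":3,"vcj":3,"zr":54}
After op 14 (replace /v 92): {"ba":50,"ih":35,"u":97,"v":92,"vcj":3,"zr":54}
After op 15 (replace /zr 21): {"ba":50,"ih":35,"u":97,"v":92,"vcj":3,"zr":21}
After op 16 (add /vk 29): {"ba":50,"ih":35,"u":97,"v":92,"vcj":3,"vk":29,"zr":21}
Value at /vcj: 3

Answer: 3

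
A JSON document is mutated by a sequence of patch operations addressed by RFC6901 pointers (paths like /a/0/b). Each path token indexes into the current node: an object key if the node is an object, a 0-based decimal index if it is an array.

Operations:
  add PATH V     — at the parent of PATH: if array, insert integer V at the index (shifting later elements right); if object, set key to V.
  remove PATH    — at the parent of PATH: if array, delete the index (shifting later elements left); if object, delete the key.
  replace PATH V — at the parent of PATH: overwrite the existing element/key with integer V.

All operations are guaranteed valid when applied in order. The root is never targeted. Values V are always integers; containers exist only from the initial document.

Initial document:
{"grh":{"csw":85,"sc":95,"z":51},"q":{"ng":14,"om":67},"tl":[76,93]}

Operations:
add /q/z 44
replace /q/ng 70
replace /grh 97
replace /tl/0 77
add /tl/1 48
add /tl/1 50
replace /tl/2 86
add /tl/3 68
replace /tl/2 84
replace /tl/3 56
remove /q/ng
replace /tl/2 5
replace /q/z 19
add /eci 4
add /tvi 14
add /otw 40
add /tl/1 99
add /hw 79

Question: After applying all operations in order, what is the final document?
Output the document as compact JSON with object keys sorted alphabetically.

After op 1 (add /q/z 44): {"grh":{"csw":85,"sc":95,"z":51},"q":{"ng":14,"om":67,"z":44},"tl":[76,93]}
After op 2 (replace /q/ng 70): {"grh":{"csw":85,"sc":95,"z":51},"q":{"ng":70,"om":67,"z":44},"tl":[76,93]}
After op 3 (replace /grh 97): {"grh":97,"q":{"ng":70,"om":67,"z":44},"tl":[76,93]}
After op 4 (replace /tl/0 77): {"grh":97,"q":{"ng":70,"om":67,"z":44},"tl":[77,93]}
After op 5 (add /tl/1 48): {"grh":97,"q":{"ng":70,"om":67,"z":44},"tl":[77,48,93]}
After op 6 (add /tl/1 50): {"grh":97,"q":{"ng":70,"om":67,"z":44},"tl":[77,50,48,93]}
After op 7 (replace /tl/2 86): {"grh":97,"q":{"ng":70,"om":67,"z":44},"tl":[77,50,86,93]}
After op 8 (add /tl/3 68): {"grh":97,"q":{"ng":70,"om":67,"z":44},"tl":[77,50,86,68,93]}
After op 9 (replace /tl/2 84): {"grh":97,"q":{"ng":70,"om":67,"z":44},"tl":[77,50,84,68,93]}
After op 10 (replace /tl/3 56): {"grh":97,"q":{"ng":70,"om":67,"z":44},"tl":[77,50,84,56,93]}
After op 11 (remove /q/ng): {"grh":97,"q":{"om":67,"z":44},"tl":[77,50,84,56,93]}
After op 12 (replace /tl/2 5): {"grh":97,"q":{"om":67,"z":44},"tl":[77,50,5,56,93]}
After op 13 (replace /q/z 19): {"grh":97,"q":{"om":67,"z":19},"tl":[77,50,5,56,93]}
After op 14 (add /eci 4): {"eci":4,"grh":97,"q":{"om":67,"z":19},"tl":[77,50,5,56,93]}
After op 15 (add /tvi 14): {"eci":4,"grh":97,"q":{"om":67,"z":19},"tl":[77,50,5,56,93],"tvi":14}
After op 16 (add /otw 40): {"eci":4,"grh":97,"otw":40,"q":{"om":67,"z":19},"tl":[77,50,5,56,93],"tvi":14}
After op 17 (add /tl/1 99): {"eci":4,"grh":97,"otw":40,"q":{"om":67,"z":19},"tl":[77,99,50,5,56,93],"tvi":14}
After op 18 (add /hw 79): {"eci":4,"grh":97,"hw":79,"otw":40,"q":{"om":67,"z":19},"tl":[77,99,50,5,56,93],"tvi":14}

Answer: {"eci":4,"grh":97,"hw":79,"otw":40,"q":{"om":67,"z":19},"tl":[77,99,50,5,56,93],"tvi":14}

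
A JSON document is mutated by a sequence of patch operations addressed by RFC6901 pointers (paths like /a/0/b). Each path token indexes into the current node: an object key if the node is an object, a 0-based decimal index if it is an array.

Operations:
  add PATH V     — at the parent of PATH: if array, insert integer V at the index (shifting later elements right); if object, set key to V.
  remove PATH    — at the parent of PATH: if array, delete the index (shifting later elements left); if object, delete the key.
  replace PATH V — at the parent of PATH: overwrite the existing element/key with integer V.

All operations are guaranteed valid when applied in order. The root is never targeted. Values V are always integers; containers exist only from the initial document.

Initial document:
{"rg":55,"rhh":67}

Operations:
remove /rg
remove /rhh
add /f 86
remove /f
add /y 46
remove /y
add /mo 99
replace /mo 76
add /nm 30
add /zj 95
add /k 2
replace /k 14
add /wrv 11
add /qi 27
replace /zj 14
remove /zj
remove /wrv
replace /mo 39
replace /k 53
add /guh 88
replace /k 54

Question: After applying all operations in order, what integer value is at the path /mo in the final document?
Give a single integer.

After op 1 (remove /rg): {"rhh":67}
After op 2 (remove /rhh): {}
After op 3 (add /f 86): {"f":86}
After op 4 (remove /f): {}
After op 5 (add /y 46): {"y":46}
After op 6 (remove /y): {}
After op 7 (add /mo 99): {"mo":99}
After op 8 (replace /mo 76): {"mo":76}
After op 9 (add /nm 30): {"mo":76,"nm":30}
After op 10 (add /zj 95): {"mo":76,"nm":30,"zj":95}
After op 11 (add /k 2): {"k":2,"mo":76,"nm":30,"zj":95}
After op 12 (replace /k 14): {"k":14,"mo":76,"nm":30,"zj":95}
After op 13 (add /wrv 11): {"k":14,"mo":76,"nm":30,"wrv":11,"zj":95}
After op 14 (add /qi 27): {"k":14,"mo":76,"nm":30,"qi":27,"wrv":11,"zj":95}
After op 15 (replace /zj 14): {"k":14,"mo":76,"nm":30,"qi":27,"wrv":11,"zj":14}
After op 16 (remove /zj): {"k":14,"mo":76,"nm":30,"qi":27,"wrv":11}
After op 17 (remove /wrv): {"k":14,"mo":76,"nm":30,"qi":27}
After op 18 (replace /mo 39): {"k":14,"mo":39,"nm":30,"qi":27}
After op 19 (replace /k 53): {"k":53,"mo":39,"nm":30,"qi":27}
After op 20 (add /guh 88): {"guh":88,"k":53,"mo":39,"nm":30,"qi":27}
After op 21 (replace /k 54): {"guh":88,"k":54,"mo":39,"nm":30,"qi":27}
Value at /mo: 39

Answer: 39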